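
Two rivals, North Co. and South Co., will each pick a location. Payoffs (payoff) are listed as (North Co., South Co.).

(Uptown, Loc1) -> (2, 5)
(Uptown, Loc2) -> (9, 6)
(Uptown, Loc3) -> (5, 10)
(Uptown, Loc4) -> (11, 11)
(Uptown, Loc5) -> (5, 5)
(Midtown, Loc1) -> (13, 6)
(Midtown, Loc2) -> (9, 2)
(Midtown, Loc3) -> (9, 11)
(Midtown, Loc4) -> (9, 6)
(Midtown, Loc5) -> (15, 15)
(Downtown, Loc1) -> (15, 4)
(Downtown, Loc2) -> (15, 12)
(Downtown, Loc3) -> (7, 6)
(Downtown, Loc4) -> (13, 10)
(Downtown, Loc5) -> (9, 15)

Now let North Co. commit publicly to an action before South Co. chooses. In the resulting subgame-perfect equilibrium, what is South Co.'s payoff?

15

Work backward from South Co.'s decision.
- Uptown: South Co. compares 5, 6, 10, 11, 5 and picks Loc4; North Co. would get 11.
- Midtown: South Co. compares 6, 2, 11, 6, 15 and picks Loc5; North Co. would get 15.
- Downtown: South Co. compares 4, 12, 6, 10, 15 and picks Loc5; North Co. would get 9.
North Co.'s induced payoffs are 11, 15, 9, so North Co. commits to Midtown. Subgame-perfect outcome: (Midtown, Loc5) with payoffs (15, 15).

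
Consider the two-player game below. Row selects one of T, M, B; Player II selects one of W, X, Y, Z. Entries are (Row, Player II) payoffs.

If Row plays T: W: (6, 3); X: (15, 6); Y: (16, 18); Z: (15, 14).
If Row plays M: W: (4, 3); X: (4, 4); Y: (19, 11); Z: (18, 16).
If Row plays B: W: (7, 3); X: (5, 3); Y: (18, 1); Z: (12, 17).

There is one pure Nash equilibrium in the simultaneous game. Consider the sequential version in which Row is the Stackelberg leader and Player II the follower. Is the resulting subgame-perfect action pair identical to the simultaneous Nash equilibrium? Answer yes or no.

Backward induction with Row moving first.
- T → Player II plays Y (best of 3, 6, 18, 14); Row gets 16.
- M → Player II plays Z (best of 3, 4, 11, 16); Row gets 18.
- B → Player II plays Z (best of 3, 3, 1, 17); Row gets 12.
Among 16, 18, 12, the best is 18 at M. Subgame-perfect outcome: (M, Z) with payoffs (18, 16).
Now find the simultaneous Nash equilibrium.
Row's best replies: W→B; X→T; Y→M; Z→M.
Player II's best replies: T→Y; M→Z; B→Z.
Only (M, Z) has each player best-responding; Nash payoffs (18, 16).
Sequential outcome (M, Z) coincides with the Nash profile (M, Z).

yes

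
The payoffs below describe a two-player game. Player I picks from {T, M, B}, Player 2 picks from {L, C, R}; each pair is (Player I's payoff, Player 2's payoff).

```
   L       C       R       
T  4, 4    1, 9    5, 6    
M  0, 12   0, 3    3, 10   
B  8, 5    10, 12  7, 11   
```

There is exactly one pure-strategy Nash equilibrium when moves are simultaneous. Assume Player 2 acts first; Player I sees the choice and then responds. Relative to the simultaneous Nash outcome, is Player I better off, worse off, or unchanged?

Solve by backward induction (Player 2 leads).
- L → Player I plays B (best of 4, 0, 8); Player 2 gets 5.
- C → Player I plays B (best of 1, 0, 10); Player 2 gets 12.
- R → Player I plays B (best of 5, 3, 7); Player 2 gets 11.
Maximizing over 5, 12, 11, Player 2 chooses C. Subgame-perfect outcome: (B, C) with payoffs (10, 12).
Now find the simultaneous Nash equilibrium.
Player I's best replies: L→B; C→B; R→B.
Player 2's best replies: T→C; M→L; B→C.
Only (B, C) has each player best-responding; Nash payoffs (10, 12).
Player I earns 10 sequentially versus 10 at the Nash outcome: unchanged.

unchanged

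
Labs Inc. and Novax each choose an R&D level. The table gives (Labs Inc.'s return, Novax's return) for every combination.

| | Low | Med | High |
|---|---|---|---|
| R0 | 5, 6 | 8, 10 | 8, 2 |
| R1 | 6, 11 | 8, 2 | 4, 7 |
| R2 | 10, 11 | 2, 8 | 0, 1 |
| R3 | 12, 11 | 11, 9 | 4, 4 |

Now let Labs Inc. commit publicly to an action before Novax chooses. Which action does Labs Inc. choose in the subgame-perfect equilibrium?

R3

Novax best-responds to each possible Labs Inc. move:
- R0: BR = Med, leader payoff 8.
- R1: BR = Low, leader payoff 6.
- R2: BR = Low, leader payoff 10.
- R3: BR = Low, leader payoff 12.
Among 8, 6, 10, 12, the best is 12 at R3. Subgame-perfect outcome: (R3, Low) with payoffs (12, 11).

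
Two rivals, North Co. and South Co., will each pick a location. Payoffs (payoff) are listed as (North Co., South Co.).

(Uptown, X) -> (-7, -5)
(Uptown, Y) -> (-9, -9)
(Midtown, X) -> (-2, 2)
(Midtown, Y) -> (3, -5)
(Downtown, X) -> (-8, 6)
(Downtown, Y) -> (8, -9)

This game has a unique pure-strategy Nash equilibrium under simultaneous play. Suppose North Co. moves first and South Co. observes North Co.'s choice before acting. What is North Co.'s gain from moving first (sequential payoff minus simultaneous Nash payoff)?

0

Backward induction with North Co. moving first.
- Uptown: BR = X, leader payoff -7.
- Midtown: BR = X, leader payoff -2.
- Downtown: BR = X, leader payoff -8.
North Co.'s induced payoffs are -7, -2, -8, so North Co. commits to Midtown. Subgame-perfect outcome: (Midtown, X) with payoffs (-2, 2).
For the simultaneous game, intersect best replies.
North Co.'s best replies: X→Midtown; Y→Downtown.
South Co.'s best replies: Uptown→X; Midtown→X; Downtown→X.
The unique mutual best reply is (Midtown, X), giving (-2, 2).
North Co.'s commitment gain: -2 − -2 = 0.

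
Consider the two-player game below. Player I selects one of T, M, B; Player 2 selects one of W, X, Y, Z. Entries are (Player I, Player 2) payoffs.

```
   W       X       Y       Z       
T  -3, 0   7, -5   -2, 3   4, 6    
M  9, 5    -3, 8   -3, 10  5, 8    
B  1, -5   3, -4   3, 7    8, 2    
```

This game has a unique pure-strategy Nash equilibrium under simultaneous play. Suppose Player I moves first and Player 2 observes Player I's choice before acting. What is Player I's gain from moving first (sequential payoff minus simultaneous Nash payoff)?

1

Work backward from Player 2's decision.
- T → Player 2 plays Z (best of 0, -5, 3, 6); Player I gets 4.
- M → Player 2 plays Y (best of 5, 8, 10, 8); Player I gets -3.
- B → Player 2 plays Y (best of -5, -4, 7, 2); Player I gets 3.
Player I's induced payoffs are 4, -3, 3, so Player I commits to T. Subgame-perfect outcome: (T, Z) with payoffs (4, 6).
For the simultaneous game, intersect best replies.
Player I's best replies: W→M; X→T; Y→B; Z→B.
Player 2's best replies: T→Z; M→Y; B→Y.
The unique mutual best reply is (B, Y), giving (3, 7).
Player I's commitment gain: 4 − 3 = 1.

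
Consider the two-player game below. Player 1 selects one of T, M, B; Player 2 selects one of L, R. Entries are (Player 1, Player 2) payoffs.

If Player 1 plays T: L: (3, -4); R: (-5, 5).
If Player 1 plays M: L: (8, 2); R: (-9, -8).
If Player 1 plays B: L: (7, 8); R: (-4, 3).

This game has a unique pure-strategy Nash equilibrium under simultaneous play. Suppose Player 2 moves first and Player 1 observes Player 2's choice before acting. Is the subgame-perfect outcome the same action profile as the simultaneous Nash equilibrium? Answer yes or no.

no

Player 1 best-responds to each possible Player 2 move:
- L: Player 1 compares 3, 8, 7 and picks M; Player 2 would get 2.
- R: Player 1 compares -5, -9, -4 and picks B; Player 2 would get 3.
Maximizing over 2, 3, Player 2 chooses R. Subgame-perfect outcome: (B, R) with payoffs (-4, 3).
Under simultaneous play:
Player 1's best replies: L→M; R→B.
Player 2's best replies: T→R; M→L; B→L.
The unique mutual best reply is (M, L), giving (8, 2).
Sequential outcome (B, R) differs from the Nash profile (M, L).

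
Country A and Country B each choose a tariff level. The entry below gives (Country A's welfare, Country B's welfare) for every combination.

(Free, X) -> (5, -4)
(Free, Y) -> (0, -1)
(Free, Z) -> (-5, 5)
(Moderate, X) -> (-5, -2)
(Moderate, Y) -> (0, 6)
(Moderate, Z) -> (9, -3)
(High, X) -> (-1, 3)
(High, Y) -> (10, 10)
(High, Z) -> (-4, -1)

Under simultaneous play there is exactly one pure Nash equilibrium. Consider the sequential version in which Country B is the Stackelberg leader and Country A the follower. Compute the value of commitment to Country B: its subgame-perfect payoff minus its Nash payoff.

Solve by backward induction (Country B leads).
- X: Country A compares 5, -5, -1 and picks Free; Country B would get -4.
- Y: Country A compares 0, 0, 10 and picks High; Country B would get 10.
- Z: Country A compares -5, 9, -4 and picks Moderate; Country B would get -3.
Maximizing over -4, 10, -3, Country B chooses Y. Subgame-perfect outcome: (High, Y) with payoffs (10, 10).
Under simultaneous play:
Country A's best replies: X→Free; Y→High; Z→Moderate.
Country B's best replies: Free→Z; Moderate→Y; High→Y.
The unique mutual best reply is (High, Y), giving (10, 10).
Country B's commitment gain: 10 − 10 = 0.

0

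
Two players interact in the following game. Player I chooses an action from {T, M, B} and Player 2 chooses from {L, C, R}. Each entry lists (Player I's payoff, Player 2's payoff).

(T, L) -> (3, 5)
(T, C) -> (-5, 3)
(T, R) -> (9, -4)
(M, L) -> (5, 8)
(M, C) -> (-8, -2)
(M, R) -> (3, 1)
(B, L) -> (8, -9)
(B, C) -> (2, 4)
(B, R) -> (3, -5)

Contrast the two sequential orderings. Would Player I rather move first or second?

first

If Player I leads: Player 2's best replies are T→L, M→L, B→C; Player I's induced payoffs 3, 5, 2; outcome (M, L), payoffs (5, 8).
If Player 2 leads: Player I's best replies are L→B, C→B, R→T; Player 2's induced payoffs -9, 4, -4; outcome (B, C), payoffs (2, 4).
Player I gets 5 moving first and 2 moving second, so Player I prefers to move first.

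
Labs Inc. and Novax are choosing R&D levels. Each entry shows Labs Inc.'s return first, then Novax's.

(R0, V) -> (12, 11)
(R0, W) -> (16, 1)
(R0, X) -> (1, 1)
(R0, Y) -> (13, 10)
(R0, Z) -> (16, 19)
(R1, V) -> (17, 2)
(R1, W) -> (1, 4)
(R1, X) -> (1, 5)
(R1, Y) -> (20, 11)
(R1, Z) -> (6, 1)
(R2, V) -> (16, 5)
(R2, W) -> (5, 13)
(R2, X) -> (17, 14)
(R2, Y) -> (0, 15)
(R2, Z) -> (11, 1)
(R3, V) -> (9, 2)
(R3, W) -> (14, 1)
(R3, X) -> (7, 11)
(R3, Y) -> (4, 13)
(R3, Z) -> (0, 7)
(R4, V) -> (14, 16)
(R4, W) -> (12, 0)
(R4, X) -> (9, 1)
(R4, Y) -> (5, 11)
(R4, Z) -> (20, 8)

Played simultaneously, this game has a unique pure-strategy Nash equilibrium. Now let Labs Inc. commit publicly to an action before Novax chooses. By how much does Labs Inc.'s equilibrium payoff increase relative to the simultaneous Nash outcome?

0

Work backward from Novax's decision.
- R0: Novax compares 11, 1, 1, 10, 19 and picks Z; Labs Inc. would get 16.
- R1: Novax compares 2, 4, 5, 11, 1 and picks Y; Labs Inc. would get 20.
- R2: Novax compares 5, 13, 14, 15, 1 and picks Y; Labs Inc. would get 0.
- R3: Novax compares 2, 1, 11, 13, 7 and picks Y; Labs Inc. would get 4.
- R4: Novax compares 16, 0, 1, 11, 8 and picks V; Labs Inc. would get 14.
Maximizing over 16, 20, 0, 4, 14, Labs Inc. chooses R1. Subgame-perfect outcome: (R1, Y) with payoffs (20, 11).
For the simultaneous game, intersect best replies.
Labs Inc.'s best replies: V→R1; W→R0; X→R2; Y→R1; Z→R4.
Novax's best replies: R0→Z; R1→Y; R2→Y; R3→Y; R4→V.
Only (R1, Y) has each player best-responding; Nash payoffs (20, 11).
Labs Inc.'s commitment gain: 20 − 20 = 0.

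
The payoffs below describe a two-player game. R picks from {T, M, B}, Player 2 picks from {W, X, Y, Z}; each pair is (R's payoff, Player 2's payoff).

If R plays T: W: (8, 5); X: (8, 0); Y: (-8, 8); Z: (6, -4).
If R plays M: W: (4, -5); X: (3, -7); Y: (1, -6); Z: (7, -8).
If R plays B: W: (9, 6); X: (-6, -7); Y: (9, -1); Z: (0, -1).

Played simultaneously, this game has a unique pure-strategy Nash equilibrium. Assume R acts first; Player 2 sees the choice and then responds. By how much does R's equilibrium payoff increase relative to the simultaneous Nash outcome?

Backward induction with R moving first.
- T: Player 2 compares 5, 0, 8, -4 and picks Y; R would get -8.
- M: Player 2 compares -5, -7, -6, -8 and picks W; R would get 4.
- B: Player 2 compares 6, -7, -1, -1 and picks W; R would get 9.
R's induced payoffs are -8, 4, 9, so R commits to B. Subgame-perfect outcome: (B, W) with payoffs (9, 6).
Under simultaneous play:
R's best replies: W→B; X→T; Y→B; Z→M.
Player 2's best replies: T→Y; M→W; B→W.
The unique mutual best reply is (B, W), giving (9, 6).
R's commitment gain: 9 − 9 = 0.

0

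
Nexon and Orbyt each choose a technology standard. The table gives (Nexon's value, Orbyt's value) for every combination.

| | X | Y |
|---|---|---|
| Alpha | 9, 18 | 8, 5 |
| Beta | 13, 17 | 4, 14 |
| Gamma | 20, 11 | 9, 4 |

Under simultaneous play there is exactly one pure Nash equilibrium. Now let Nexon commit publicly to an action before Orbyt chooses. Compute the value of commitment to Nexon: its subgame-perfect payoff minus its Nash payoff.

0

Backward induction with Nexon moving first.
- Alpha → Orbyt plays X (best of 18, 5); Nexon gets 9.
- Beta → Orbyt plays X (best of 17, 14); Nexon gets 13.
- Gamma → Orbyt plays X (best of 11, 4); Nexon gets 20.
Maximizing over 9, 13, 20, Nexon chooses Gamma. Subgame-perfect outcome: (Gamma, X) with payoffs (20, 11).
Now find the simultaneous Nash equilibrium.
Nexon's best replies: X→Gamma; Y→Gamma.
Orbyt's best replies: Alpha→X; Beta→X; Gamma→X.
The unique mutual best reply is (Gamma, X), giving (20, 11).
Nexon's commitment gain: 20 − 20 = 0.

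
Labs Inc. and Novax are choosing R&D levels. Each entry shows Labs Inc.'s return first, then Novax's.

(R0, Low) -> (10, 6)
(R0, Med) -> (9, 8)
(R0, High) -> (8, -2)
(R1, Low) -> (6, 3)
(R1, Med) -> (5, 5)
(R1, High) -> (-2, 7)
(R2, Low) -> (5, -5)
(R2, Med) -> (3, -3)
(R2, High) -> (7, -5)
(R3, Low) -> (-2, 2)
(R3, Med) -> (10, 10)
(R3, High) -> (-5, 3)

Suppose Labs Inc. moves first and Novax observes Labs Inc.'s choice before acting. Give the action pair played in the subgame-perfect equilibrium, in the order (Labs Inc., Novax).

(R3, Med)

Backward induction with Labs Inc. moving first.
- R0 → Novax plays Med (best of 6, 8, -2); Labs Inc. gets 9.
- R1 → Novax plays High (best of 3, 5, 7); Labs Inc. gets -2.
- R2 → Novax plays Med (best of -5, -3, -5); Labs Inc. gets 3.
- R3 → Novax plays Med (best of 2, 10, 3); Labs Inc. gets 10.
Among 9, -2, 3, 10, the best is 10 at R3. Subgame-perfect outcome: (R3, Med) with payoffs (10, 10).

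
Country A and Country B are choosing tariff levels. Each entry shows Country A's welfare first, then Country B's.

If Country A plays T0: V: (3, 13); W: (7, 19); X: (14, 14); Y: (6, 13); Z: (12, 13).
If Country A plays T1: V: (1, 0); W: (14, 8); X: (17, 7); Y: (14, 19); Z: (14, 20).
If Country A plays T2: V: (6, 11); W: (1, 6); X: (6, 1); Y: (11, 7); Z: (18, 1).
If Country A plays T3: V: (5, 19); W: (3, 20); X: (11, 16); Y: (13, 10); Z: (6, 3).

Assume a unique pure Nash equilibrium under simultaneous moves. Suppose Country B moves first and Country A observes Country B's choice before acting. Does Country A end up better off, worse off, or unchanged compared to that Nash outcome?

better off

Country A best-responds to each possible Country B move:
- V → Country A plays T2 (best of 3, 1, 6, 5); Country B gets 11.
- W → Country A plays T1 (best of 7, 14, 1, 3); Country B gets 8.
- X → Country A plays T1 (best of 14, 17, 6, 11); Country B gets 7.
- Y → Country A plays T1 (best of 6, 14, 11, 13); Country B gets 19.
- Z → Country A plays T2 (best of 12, 14, 18, 6); Country B gets 1.
Country B's induced payoffs are 11, 8, 7, 19, 1, so Country B commits to Y. Subgame-perfect outcome: (T1, Y) with payoffs (14, 19).
Under simultaneous play:
Country A's best replies: V→T2; W→T1; X→T1; Y→T1; Z→T2.
Country B's best replies: T0→W; T1→Z; T2→V; T3→W.
The unique mutual best reply is (T2, V), giving (6, 11).
Country A earns 14 sequentially versus 6 at the Nash outcome: better off.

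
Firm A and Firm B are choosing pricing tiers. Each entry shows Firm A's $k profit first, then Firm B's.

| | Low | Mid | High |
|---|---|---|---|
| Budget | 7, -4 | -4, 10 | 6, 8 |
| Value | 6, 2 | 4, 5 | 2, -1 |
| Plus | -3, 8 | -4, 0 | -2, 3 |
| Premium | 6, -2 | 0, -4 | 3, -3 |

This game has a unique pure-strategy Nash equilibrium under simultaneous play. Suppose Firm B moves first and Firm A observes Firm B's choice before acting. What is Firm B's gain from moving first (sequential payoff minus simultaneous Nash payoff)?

Work backward from Firm A's decision.
- Low: Firm A compares 7, 6, -3, 6 and picks Budget; Firm B would get -4.
- Mid: Firm A compares -4, 4, -4, 0 and picks Value; Firm B would get 5.
- High: Firm A compares 6, 2, -2, 3 and picks Budget; Firm B would get 8.
Maximizing over -4, 5, 8, Firm B chooses High. Subgame-perfect outcome: (Budget, High) with payoffs (6, 8).
Under simultaneous play:
Firm A's best replies: Low→Budget; Mid→Value; High→Budget.
Firm B's best replies: Budget→Mid; Value→Mid; Plus→Low; Premium→Low.
Only (Value, Mid) has each player best-responding; Nash payoffs (4, 5).
Firm B's commitment gain: 8 − 5 = 3.

3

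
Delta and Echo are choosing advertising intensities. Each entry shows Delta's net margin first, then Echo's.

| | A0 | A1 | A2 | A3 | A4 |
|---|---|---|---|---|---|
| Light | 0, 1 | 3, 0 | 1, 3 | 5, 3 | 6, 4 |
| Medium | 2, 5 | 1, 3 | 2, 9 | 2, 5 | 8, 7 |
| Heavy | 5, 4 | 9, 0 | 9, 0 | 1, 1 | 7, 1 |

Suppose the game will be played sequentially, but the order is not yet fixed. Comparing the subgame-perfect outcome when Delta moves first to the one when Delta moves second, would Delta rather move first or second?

second

If Delta leads: Echo's best replies are Light→A4, Medium→A2, Heavy→A0; Delta's induced payoffs 6, 2, 5; outcome (Light, A4), payoffs (6, 4).
If Echo leads: Delta's best replies are A0→Heavy, A1→Heavy, A2→Heavy, A3→Light, A4→Medium; Echo's induced payoffs 4, 0, 0, 3, 7; outcome (Medium, A4), payoffs (8, 7).
Delta gets 6 moving first and 8 moving second, so Delta prefers to move second.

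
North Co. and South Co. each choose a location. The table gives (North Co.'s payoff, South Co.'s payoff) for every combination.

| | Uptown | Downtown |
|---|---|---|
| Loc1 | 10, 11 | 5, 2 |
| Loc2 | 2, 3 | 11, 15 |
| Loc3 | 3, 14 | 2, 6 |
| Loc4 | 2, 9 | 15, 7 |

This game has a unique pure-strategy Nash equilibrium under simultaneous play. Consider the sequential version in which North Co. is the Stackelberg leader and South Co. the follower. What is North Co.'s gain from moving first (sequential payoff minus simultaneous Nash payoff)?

South Co. best-responds to each possible North Co. move:
- Loc1 → South Co. plays Uptown (best of 11, 2); North Co. gets 10.
- Loc2 → South Co. plays Downtown (best of 3, 15); North Co. gets 11.
- Loc3 → South Co. plays Uptown (best of 14, 6); North Co. gets 3.
- Loc4 → South Co. plays Uptown (best of 9, 7); North Co. gets 2.
Among 10, 11, 3, 2, the best is 11 at Loc2. Subgame-perfect outcome: (Loc2, Downtown) with payoffs (11, 15).
Under simultaneous play:
North Co.'s best replies: Uptown→Loc1; Downtown→Loc4.
South Co.'s best replies: Loc1→Uptown; Loc2→Downtown; Loc3→Uptown; Loc4→Uptown.
Only (Loc1, Uptown) has each player best-responding; Nash payoffs (10, 11).
North Co.'s commitment gain: 11 − 10 = 1.

1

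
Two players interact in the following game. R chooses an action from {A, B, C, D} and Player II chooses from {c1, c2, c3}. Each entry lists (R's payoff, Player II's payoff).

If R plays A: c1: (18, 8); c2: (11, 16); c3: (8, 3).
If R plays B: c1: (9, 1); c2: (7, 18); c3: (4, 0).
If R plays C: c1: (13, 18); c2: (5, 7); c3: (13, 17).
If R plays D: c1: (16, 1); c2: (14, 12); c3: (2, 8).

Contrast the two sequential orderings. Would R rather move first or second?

first

If R leads: Player II's best replies are A→c2, B→c2, C→c1, D→c2; R's induced payoffs 11, 7, 13, 14; outcome (D, c2), payoffs (14, 12).
If Player II leads: R's best replies are c1→A, c2→D, c3→C; Player II's induced payoffs 8, 12, 17; outcome (C, c3), payoffs (13, 17).
R gets 14 moving first and 13 moving second, so R prefers to move first.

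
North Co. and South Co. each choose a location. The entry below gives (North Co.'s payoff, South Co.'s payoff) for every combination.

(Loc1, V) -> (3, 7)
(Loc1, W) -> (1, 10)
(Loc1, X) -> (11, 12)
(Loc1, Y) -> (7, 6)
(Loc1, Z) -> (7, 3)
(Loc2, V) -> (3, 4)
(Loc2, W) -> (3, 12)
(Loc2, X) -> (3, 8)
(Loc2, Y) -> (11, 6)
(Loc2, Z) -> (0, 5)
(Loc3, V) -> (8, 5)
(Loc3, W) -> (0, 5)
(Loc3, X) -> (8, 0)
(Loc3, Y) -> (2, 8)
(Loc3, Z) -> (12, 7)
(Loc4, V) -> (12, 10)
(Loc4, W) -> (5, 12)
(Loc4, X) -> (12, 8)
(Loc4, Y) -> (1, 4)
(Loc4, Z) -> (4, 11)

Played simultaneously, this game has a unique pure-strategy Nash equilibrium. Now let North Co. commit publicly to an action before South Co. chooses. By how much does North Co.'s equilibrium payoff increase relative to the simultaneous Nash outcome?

Solve by backward induction (North Co. leads).
- Loc1: BR = X, leader payoff 11.
- Loc2: BR = W, leader payoff 3.
- Loc3: BR = Y, leader payoff 2.
- Loc4: BR = W, leader payoff 5.
Maximizing over 11, 3, 2, 5, North Co. chooses Loc1. Subgame-perfect outcome: (Loc1, X) with payoffs (11, 12).
Now find the simultaneous Nash equilibrium.
North Co.'s best replies: V→Loc4; W→Loc4; X→Loc4; Y→Loc2; Z→Loc3.
South Co.'s best replies: Loc1→X; Loc2→W; Loc3→Y; Loc4→W.
The unique mutual best reply is (Loc4, W), giving (5, 12).
North Co.'s commitment gain: 11 − 5 = 6.

6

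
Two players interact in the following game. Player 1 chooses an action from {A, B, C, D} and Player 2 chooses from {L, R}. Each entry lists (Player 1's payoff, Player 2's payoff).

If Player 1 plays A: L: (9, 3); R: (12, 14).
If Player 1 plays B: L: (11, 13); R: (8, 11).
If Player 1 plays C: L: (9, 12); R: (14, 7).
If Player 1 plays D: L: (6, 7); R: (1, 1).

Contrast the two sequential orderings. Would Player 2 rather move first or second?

second

If Player 1 leads: Player 2's best replies are A→R, B→L, C→L, D→L; Player 1's induced payoffs 12, 11, 9, 6; outcome (A, R), payoffs (12, 14).
If Player 2 leads: Player 1's best replies are L→B, R→C; Player 2's induced payoffs 13, 7; outcome (B, L), payoffs (11, 13).
Player 2 gets 13 moving first and 14 moving second, so Player 2 prefers to move second.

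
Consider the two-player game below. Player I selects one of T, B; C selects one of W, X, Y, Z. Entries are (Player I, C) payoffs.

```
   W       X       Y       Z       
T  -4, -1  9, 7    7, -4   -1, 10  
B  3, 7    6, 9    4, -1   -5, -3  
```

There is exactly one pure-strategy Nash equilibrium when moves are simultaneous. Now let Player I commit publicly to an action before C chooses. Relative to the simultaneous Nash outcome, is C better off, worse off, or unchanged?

Solve by backward induction (Player I leads).
- T: BR = Z, leader payoff -1.
- B: BR = X, leader payoff 6.
Player I's induced payoffs are -1, 6, so Player I commits to B. Subgame-perfect outcome: (B, X) with payoffs (6, 9).
Under simultaneous play:
Player I's best replies: W→B; X→T; Y→T; Z→T.
C's best replies: T→Z; B→X.
The unique mutual best reply is (T, Z), giving (-1, 10).
C earns 9 sequentially versus 10 at the Nash outcome: worse off.

worse off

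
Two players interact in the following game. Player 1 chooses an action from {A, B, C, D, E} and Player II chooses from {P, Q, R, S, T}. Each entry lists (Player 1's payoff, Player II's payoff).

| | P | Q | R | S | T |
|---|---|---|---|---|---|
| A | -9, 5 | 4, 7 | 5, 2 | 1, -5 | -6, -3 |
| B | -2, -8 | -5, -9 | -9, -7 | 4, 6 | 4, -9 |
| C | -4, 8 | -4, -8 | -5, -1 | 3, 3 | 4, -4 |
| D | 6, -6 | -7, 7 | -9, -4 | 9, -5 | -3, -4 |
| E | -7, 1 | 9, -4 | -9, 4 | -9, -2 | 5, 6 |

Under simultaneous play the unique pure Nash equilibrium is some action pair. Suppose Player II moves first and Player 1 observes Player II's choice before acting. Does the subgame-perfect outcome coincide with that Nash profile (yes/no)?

Player 1 best-responds to each possible Player II move:
- P → Player 1 plays D (best of -9, -2, -4, 6, -7); Player II gets -6.
- Q → Player 1 plays E (best of 4, -5, -4, -7, 9); Player II gets -4.
- R → Player 1 plays A (best of 5, -9, -5, -9, -9); Player II gets 2.
- S → Player 1 plays D (best of 1, 4, 3, 9, -9); Player II gets -5.
- T → Player 1 plays E (best of -6, 4, 4, -3, 5); Player II gets 6.
Maximizing over -6, -4, 2, -5, 6, Player II chooses T. Subgame-perfect outcome: (E, T) with payoffs (5, 6).
Under simultaneous play:
Player 1's best replies: P→D; Q→E; R→A; S→D; T→E.
Player II's best replies: A→Q; B→S; C→P; D→Q; E→T.
The unique mutual best reply is (E, T), giving (5, 6).
Sequential outcome (E, T) coincides with the Nash profile (E, T).

yes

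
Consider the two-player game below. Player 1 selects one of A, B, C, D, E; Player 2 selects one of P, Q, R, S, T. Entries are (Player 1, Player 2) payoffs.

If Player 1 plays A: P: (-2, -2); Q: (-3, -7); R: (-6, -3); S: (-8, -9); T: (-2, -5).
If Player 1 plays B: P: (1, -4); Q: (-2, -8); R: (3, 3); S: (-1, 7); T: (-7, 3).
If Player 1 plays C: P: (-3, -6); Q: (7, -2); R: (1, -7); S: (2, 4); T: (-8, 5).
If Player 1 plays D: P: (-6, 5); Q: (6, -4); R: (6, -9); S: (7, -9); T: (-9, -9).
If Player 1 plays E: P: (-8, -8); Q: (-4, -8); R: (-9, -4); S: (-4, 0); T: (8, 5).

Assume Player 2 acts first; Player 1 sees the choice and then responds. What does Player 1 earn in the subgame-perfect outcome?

Solve by backward induction (Player 2 leads).
- P → Player 1 plays B (best of -2, 1, -3, -6, -8); Player 2 gets -4.
- Q → Player 1 plays C (best of -3, -2, 7, 6, -4); Player 2 gets -2.
- R → Player 1 plays D (best of -6, 3, 1, 6, -9); Player 2 gets -9.
- S → Player 1 plays D (best of -8, -1, 2, 7, -4); Player 2 gets -9.
- T → Player 1 plays E (best of -2, -7, -8, -9, 8); Player 2 gets 5.
Player 2's induced payoffs are -4, -2, -9, -9, 5, so Player 2 commits to T. Subgame-perfect outcome: (E, T) with payoffs (8, 5).

8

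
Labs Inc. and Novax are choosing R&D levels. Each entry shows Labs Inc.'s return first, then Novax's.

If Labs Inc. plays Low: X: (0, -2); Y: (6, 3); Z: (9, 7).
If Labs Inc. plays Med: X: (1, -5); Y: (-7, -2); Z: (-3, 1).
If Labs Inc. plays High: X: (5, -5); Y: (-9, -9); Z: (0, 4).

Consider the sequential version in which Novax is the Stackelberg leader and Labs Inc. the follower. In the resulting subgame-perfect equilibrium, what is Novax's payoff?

Labs Inc. best-responds to each possible Novax move:
- X: BR = High, leader payoff -5.
- Y: BR = Low, leader payoff 3.
- Z: BR = Low, leader payoff 7.
Maximizing over -5, 3, 7, Novax chooses Z. Subgame-perfect outcome: (Low, Z) with payoffs (9, 7).

7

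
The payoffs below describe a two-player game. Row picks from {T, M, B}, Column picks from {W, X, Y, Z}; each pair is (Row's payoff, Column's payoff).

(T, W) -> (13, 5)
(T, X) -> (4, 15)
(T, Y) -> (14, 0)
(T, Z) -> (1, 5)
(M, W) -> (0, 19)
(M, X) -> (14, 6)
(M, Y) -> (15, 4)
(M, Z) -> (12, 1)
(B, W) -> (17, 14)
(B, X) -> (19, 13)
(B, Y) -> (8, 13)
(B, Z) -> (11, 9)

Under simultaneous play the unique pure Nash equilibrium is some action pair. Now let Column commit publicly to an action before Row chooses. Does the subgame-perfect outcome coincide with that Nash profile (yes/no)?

Row best-responds to each possible Column move:
- W → Row plays B (best of 13, 0, 17); Column gets 14.
- X → Row plays B (best of 4, 14, 19); Column gets 13.
- Y → Row plays M (best of 14, 15, 8); Column gets 4.
- Z → Row plays M (best of 1, 12, 11); Column gets 1.
Maximizing over 14, 13, 4, 1, Column chooses W. Subgame-perfect outcome: (B, W) with payoffs (17, 14).
Now find the simultaneous Nash equilibrium.
Row's best replies: W→B; X→B; Y→M; Z→M.
Column's best replies: T→X; M→W; B→W.
Only (B, W) has each player best-responding; Nash payoffs (17, 14).
Sequential outcome (B, W) coincides with the Nash profile (B, W).

yes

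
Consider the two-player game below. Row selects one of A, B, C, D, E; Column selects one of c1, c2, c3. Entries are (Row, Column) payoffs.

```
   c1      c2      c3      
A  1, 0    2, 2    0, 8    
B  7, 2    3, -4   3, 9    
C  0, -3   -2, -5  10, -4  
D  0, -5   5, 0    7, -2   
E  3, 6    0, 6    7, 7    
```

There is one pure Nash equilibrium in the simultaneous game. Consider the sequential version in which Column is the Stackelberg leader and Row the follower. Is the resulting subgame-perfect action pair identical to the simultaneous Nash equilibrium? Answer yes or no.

no

Row best-responds to each possible Column move:
- c1: Row compares 1, 7, 0, 0, 3 and picks B; Column would get 2.
- c2: Row compares 2, 3, -2, 5, 0 and picks D; Column would get 0.
- c3: Row compares 0, 3, 10, 7, 7 and picks C; Column would get -4.
Column's induced payoffs are 2, 0, -4, so Column commits to c1. Subgame-perfect outcome: (B, c1) with payoffs (7, 2).
Now find the simultaneous Nash equilibrium.
Row's best replies: c1→B; c2→D; c3→C.
Column's best replies: A→c3; B→c3; C→c1; D→c2; E→c3.
The unique mutual best reply is (D, c2), giving (5, 0).
Sequential outcome (B, c1) differs from the Nash profile (D, c2).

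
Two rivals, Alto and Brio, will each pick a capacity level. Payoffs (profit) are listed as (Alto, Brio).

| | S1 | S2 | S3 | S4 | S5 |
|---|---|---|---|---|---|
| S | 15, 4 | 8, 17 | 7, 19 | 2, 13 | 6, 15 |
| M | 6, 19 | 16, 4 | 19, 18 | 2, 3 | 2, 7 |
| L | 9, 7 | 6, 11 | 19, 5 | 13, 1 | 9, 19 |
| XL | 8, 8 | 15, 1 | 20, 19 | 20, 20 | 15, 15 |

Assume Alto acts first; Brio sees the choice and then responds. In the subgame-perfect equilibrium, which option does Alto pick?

XL

Solve by backward induction (Alto leads).
- S: Brio compares 4, 17, 19, 13, 15 and picks S3; Alto would get 7.
- M: Brio compares 19, 4, 18, 3, 7 and picks S1; Alto would get 6.
- L: Brio compares 7, 11, 5, 1, 19 and picks S5; Alto would get 9.
- XL: Brio compares 8, 1, 19, 20, 15 and picks S4; Alto would get 20.
Maximizing over 7, 6, 9, 20, Alto chooses XL. Subgame-perfect outcome: (XL, S4) with payoffs (20, 20).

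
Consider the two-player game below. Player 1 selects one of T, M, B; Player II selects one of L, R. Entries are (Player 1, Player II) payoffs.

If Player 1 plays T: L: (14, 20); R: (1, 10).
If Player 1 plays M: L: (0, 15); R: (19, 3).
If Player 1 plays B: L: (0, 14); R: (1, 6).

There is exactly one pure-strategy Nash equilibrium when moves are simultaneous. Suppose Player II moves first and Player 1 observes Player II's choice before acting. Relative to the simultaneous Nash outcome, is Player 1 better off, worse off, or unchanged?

unchanged

Solve by backward induction (Player II leads).
- L: Player 1 compares 14, 0, 0 and picks T; Player II would get 20.
- R: Player 1 compares 1, 19, 1 and picks M; Player II would get 3.
Player II's induced payoffs are 20, 3, so Player II commits to L. Subgame-perfect outcome: (T, L) with payoffs (14, 20).
Under simultaneous play:
Player 1's best replies: L→T; R→M.
Player II's best replies: T→L; M→L; B→L.
The unique mutual best reply is (T, L), giving (14, 20).
Player 1 earns 14 sequentially versus 14 at the Nash outcome: unchanged.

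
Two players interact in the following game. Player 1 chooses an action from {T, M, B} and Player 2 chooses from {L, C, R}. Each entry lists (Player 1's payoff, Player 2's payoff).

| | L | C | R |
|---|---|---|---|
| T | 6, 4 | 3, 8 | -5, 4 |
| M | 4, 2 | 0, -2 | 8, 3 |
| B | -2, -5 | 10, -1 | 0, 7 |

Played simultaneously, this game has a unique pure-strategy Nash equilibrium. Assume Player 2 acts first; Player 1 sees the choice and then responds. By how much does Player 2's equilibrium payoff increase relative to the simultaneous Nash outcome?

Solve by backward induction (Player 2 leads).
- L: Player 1 compares 6, 4, -2 and picks T; Player 2 would get 4.
- C: Player 1 compares 3, 0, 10 and picks B; Player 2 would get -1.
- R: Player 1 compares -5, 8, 0 and picks M; Player 2 would get 3.
Among 4, -1, 3, the best is 4 at L. Subgame-perfect outcome: (T, L) with payoffs (6, 4).
Now find the simultaneous Nash equilibrium.
Player 1's best replies: L→T; C→B; R→M.
Player 2's best replies: T→C; M→R; B→R.
Only (M, R) has each player best-responding; Nash payoffs (8, 3).
Player 2's commitment gain: 4 − 3 = 1.

1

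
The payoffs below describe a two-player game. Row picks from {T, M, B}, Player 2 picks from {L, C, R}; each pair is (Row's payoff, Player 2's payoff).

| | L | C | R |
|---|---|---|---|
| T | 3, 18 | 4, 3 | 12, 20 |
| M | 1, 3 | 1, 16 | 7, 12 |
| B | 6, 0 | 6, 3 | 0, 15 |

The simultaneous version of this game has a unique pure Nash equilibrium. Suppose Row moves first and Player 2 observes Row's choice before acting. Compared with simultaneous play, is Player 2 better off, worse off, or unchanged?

Backward induction with Row moving first.
- T → Player 2 plays R (best of 18, 3, 20); Row gets 12.
- M → Player 2 plays C (best of 3, 16, 12); Row gets 1.
- B → Player 2 plays R (best of 0, 3, 15); Row gets 0.
Maximizing over 12, 1, 0, Row chooses T. Subgame-perfect outcome: (T, R) with payoffs (12, 20).
For the simultaneous game, intersect best replies.
Row's best replies: L→B; C→B; R→T.
Player 2's best replies: T→R; M→C; B→R.
Only (T, R) has each player best-responding; Nash payoffs (12, 20).
Player 2 earns 20 sequentially versus 20 at the Nash outcome: unchanged.

unchanged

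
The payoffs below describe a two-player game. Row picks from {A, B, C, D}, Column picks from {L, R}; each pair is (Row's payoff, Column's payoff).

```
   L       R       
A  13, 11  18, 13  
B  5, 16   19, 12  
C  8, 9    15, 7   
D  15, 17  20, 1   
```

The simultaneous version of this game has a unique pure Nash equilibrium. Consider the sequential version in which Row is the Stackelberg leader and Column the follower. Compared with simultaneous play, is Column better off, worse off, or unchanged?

Work backward from Column's decision.
- A: Column compares 11, 13 and picks R; Row would get 18.
- B: Column compares 16, 12 and picks L; Row would get 5.
- C: Column compares 9, 7 and picks L; Row would get 8.
- D: Column compares 17, 1 and picks L; Row would get 15.
Maximizing over 18, 5, 8, 15, Row chooses A. Subgame-perfect outcome: (A, R) with payoffs (18, 13).
Under simultaneous play:
Row's best replies: L→D; R→D.
Column's best replies: A→R; B→L; C→L; D→L.
The unique mutual best reply is (D, L), giving (15, 17).
Column earns 13 sequentially versus 17 at the Nash outcome: worse off.

worse off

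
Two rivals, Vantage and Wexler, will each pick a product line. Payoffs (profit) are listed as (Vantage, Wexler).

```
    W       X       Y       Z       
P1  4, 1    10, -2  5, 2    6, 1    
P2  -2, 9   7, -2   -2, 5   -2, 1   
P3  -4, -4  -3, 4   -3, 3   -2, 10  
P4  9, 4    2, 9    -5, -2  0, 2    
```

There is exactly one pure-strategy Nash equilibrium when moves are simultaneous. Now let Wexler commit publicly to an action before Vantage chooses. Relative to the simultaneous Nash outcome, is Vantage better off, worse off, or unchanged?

Vantage best-responds to each possible Wexler move:
- W: Vantage compares 4, -2, -4, 9 and picks P4; Wexler would get 4.
- X: Vantage compares 10, 7, -3, 2 and picks P1; Wexler would get -2.
- Y: Vantage compares 5, -2, -3, -5 and picks P1; Wexler would get 2.
- Z: Vantage compares 6, -2, -2, 0 and picks P1; Wexler would get 1.
Wexler's induced payoffs are 4, -2, 2, 1, so Wexler commits to W. Subgame-perfect outcome: (P4, W) with payoffs (9, 4).
Under simultaneous play:
Vantage's best replies: W→P4; X→P1; Y→P1; Z→P1.
Wexler's best replies: P1→Y; P2→W; P3→Z; P4→X.
The unique mutual best reply is (P1, Y), giving (5, 2).
Vantage earns 9 sequentially versus 5 at the Nash outcome: better off.

better off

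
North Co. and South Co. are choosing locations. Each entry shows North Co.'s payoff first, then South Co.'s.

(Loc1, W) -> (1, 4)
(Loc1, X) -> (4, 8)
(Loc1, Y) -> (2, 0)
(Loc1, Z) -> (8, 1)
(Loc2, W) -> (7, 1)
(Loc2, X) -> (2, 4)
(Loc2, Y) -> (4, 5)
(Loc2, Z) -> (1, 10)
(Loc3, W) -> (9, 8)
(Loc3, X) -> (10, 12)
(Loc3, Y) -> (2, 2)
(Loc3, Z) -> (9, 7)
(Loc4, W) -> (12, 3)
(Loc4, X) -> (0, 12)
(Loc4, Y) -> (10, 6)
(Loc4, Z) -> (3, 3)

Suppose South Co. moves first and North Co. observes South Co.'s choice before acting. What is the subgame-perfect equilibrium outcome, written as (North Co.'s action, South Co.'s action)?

(Loc3, X)

North Co. best-responds to each possible South Co. move:
- W: North Co. compares 1, 7, 9, 12 and picks Loc4; South Co. would get 3.
- X: North Co. compares 4, 2, 10, 0 and picks Loc3; South Co. would get 12.
- Y: North Co. compares 2, 4, 2, 10 and picks Loc4; South Co. would get 6.
- Z: North Co. compares 8, 1, 9, 3 and picks Loc3; South Co. would get 7.
South Co.'s induced payoffs are 3, 12, 6, 7, so South Co. commits to X. Subgame-perfect outcome: (Loc3, X) with payoffs (10, 12).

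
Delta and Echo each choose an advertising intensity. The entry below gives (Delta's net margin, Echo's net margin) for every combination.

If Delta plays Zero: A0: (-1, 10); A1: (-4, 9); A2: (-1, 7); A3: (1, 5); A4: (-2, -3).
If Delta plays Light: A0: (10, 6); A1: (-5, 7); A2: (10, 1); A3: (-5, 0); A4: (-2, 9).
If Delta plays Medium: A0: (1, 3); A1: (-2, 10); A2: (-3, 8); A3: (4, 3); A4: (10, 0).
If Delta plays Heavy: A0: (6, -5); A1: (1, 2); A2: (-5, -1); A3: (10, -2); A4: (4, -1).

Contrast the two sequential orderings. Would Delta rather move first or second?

second

If Delta leads: Echo's best replies are Zero→A0, Light→A4, Medium→A1, Heavy→A1; Delta's induced payoffs -1, -2, -2, 1; outcome (Heavy, A1), payoffs (1, 2).
If Echo leads: Delta's best replies are A0→Light, A1→Heavy, A2→Light, A3→Heavy, A4→Medium; Echo's induced payoffs 6, 2, 1, -2, 0; outcome (Light, A0), payoffs (10, 6).
Delta gets 1 moving first and 10 moving second, so Delta prefers to move second.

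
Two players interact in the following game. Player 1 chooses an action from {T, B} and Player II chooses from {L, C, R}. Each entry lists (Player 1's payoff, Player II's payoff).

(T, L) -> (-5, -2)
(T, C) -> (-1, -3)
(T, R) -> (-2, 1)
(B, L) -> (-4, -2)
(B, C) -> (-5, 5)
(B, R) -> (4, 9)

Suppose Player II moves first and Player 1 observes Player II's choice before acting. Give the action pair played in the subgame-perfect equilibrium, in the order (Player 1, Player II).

(B, R)

Solve by backward induction (Player II leads).
- L: BR = B, leader payoff -2.
- C: BR = T, leader payoff -3.
- R: BR = B, leader payoff 9.
Maximizing over -2, -3, 9, Player II chooses R. Subgame-perfect outcome: (B, R) with payoffs (4, 9).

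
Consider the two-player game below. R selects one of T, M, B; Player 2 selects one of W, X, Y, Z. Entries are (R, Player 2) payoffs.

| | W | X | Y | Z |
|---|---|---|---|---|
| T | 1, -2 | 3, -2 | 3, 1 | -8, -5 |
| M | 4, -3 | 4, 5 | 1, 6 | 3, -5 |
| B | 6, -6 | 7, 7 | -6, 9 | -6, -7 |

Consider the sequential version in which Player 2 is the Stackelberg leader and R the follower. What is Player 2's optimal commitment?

X

Backward induction with Player 2 moving first.
- W: BR = B, leader payoff -6.
- X: BR = B, leader payoff 7.
- Y: BR = T, leader payoff 1.
- Z: BR = M, leader payoff -5.
Among -6, 7, 1, -5, the best is 7 at X. Subgame-perfect outcome: (B, X) with payoffs (7, 7).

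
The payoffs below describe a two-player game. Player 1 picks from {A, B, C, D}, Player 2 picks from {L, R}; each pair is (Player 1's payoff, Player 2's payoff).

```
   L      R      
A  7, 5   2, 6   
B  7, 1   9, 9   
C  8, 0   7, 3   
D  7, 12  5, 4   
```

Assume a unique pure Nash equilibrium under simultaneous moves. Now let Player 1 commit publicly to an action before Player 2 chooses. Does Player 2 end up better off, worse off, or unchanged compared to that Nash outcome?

unchanged

Solve by backward induction (Player 1 leads).
- A → Player 2 plays R (best of 5, 6); Player 1 gets 2.
- B → Player 2 plays R (best of 1, 9); Player 1 gets 9.
- C → Player 2 plays R (best of 0, 3); Player 1 gets 7.
- D → Player 2 plays L (best of 12, 4); Player 1 gets 7.
Maximizing over 2, 9, 7, 7, Player 1 chooses B. Subgame-perfect outcome: (B, R) with payoffs (9, 9).
Under simultaneous play:
Player 1's best replies: L→C; R→B.
Player 2's best replies: A→R; B→R; C→R; D→L.
Only (B, R) has each player best-responding; Nash payoffs (9, 9).
Player 2 earns 9 sequentially versus 9 at the Nash outcome: unchanged.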